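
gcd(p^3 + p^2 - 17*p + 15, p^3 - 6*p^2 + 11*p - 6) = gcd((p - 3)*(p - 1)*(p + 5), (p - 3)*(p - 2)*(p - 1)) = p^2 - 4*p + 3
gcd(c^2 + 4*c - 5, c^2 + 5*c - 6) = c - 1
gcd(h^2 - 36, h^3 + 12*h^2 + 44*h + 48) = h + 6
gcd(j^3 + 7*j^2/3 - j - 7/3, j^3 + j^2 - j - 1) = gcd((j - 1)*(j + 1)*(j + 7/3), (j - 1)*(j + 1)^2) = j^2 - 1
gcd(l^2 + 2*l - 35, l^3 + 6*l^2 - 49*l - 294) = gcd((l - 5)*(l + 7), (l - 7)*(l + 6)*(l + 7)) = l + 7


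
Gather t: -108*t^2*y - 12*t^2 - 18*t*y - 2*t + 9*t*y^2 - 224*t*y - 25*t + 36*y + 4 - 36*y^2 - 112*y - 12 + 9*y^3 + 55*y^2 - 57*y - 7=t^2*(-108*y - 12) + t*(9*y^2 - 242*y - 27) + 9*y^3 + 19*y^2 - 133*y - 15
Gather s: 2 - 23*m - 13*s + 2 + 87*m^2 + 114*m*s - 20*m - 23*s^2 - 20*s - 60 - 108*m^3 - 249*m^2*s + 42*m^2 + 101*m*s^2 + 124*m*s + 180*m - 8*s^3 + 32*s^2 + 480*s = -108*m^3 + 129*m^2 + 137*m - 8*s^3 + s^2*(101*m + 9) + s*(-249*m^2 + 238*m + 447) - 56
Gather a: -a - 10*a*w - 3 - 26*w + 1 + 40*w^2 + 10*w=a*(-10*w - 1) + 40*w^2 - 16*w - 2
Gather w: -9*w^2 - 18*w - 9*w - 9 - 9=-9*w^2 - 27*w - 18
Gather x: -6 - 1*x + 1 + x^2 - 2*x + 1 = x^2 - 3*x - 4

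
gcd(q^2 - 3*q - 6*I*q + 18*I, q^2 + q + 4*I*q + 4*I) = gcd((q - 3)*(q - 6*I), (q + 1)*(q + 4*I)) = 1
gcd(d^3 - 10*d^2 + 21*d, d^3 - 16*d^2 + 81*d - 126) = d^2 - 10*d + 21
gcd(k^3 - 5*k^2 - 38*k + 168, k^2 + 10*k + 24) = k + 6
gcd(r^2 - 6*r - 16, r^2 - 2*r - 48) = r - 8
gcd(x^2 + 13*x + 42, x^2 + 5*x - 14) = x + 7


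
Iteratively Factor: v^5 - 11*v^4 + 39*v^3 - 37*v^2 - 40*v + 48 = (v - 4)*(v^4 - 7*v^3 + 11*v^2 + 7*v - 12) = (v - 4)*(v - 1)*(v^3 - 6*v^2 + 5*v + 12) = (v - 4)*(v - 3)*(v - 1)*(v^2 - 3*v - 4) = (v - 4)*(v - 3)*(v - 1)*(v + 1)*(v - 4)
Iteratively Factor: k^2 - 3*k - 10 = (k + 2)*(k - 5)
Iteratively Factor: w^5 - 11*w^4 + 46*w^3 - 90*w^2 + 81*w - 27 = (w - 3)*(w^4 - 8*w^3 + 22*w^2 - 24*w + 9) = (w - 3)^2*(w^3 - 5*w^2 + 7*w - 3) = (w - 3)^2*(w - 1)*(w^2 - 4*w + 3) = (w - 3)^3*(w - 1)*(w - 1)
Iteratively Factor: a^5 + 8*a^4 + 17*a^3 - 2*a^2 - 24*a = (a + 2)*(a^4 + 6*a^3 + 5*a^2 - 12*a) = (a - 1)*(a + 2)*(a^3 + 7*a^2 + 12*a) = a*(a - 1)*(a + 2)*(a^2 + 7*a + 12) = a*(a - 1)*(a + 2)*(a + 4)*(a + 3)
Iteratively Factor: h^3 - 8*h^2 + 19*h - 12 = (h - 1)*(h^2 - 7*h + 12) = (h - 4)*(h - 1)*(h - 3)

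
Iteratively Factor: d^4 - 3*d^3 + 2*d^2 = (d)*(d^3 - 3*d^2 + 2*d) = d*(d - 1)*(d^2 - 2*d) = d*(d - 2)*(d - 1)*(d)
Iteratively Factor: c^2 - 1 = (c + 1)*(c - 1)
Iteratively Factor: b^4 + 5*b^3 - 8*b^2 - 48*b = (b - 3)*(b^3 + 8*b^2 + 16*b) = (b - 3)*(b + 4)*(b^2 + 4*b) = (b - 3)*(b + 4)^2*(b)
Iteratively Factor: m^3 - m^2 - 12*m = (m + 3)*(m^2 - 4*m) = m*(m + 3)*(m - 4)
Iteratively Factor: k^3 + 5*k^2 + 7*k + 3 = (k + 1)*(k^2 + 4*k + 3) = (k + 1)^2*(k + 3)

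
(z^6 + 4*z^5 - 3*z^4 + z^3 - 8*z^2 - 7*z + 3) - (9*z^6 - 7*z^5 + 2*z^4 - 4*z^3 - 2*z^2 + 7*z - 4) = -8*z^6 + 11*z^5 - 5*z^4 + 5*z^3 - 6*z^2 - 14*z + 7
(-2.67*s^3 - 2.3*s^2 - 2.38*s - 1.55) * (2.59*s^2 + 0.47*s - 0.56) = -6.9153*s^5 - 7.2119*s^4 - 5.75*s^3 - 3.8451*s^2 + 0.6043*s + 0.868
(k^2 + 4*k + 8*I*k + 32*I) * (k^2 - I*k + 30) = k^4 + 4*k^3 + 7*I*k^3 + 38*k^2 + 28*I*k^2 + 152*k + 240*I*k + 960*I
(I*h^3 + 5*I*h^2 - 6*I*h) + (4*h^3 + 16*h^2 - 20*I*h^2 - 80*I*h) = 4*h^3 + I*h^3 + 16*h^2 - 15*I*h^2 - 86*I*h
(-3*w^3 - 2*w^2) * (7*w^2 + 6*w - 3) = -21*w^5 - 32*w^4 - 3*w^3 + 6*w^2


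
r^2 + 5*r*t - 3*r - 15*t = (r - 3)*(r + 5*t)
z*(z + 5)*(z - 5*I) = z^3 + 5*z^2 - 5*I*z^2 - 25*I*z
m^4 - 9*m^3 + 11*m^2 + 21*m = m*(m - 7)*(m - 3)*(m + 1)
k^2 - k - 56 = (k - 8)*(k + 7)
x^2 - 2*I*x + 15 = (x - 5*I)*(x + 3*I)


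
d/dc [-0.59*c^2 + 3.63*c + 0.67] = 3.63 - 1.18*c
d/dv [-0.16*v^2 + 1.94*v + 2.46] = 1.94 - 0.32*v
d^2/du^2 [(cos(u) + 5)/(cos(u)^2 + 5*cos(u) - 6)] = (-9*(1 - cos(2*u))^2*cos(u) - 15*(1 - cos(2*u))^2 - 325*cos(u) - 550*cos(2*u) - 117*cos(3*u) + 2*cos(5*u) + 990)/(4*(cos(u) - 1)^3*(cos(u) + 6)^3)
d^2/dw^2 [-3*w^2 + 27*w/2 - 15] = -6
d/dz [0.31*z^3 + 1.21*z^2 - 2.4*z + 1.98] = 0.93*z^2 + 2.42*z - 2.4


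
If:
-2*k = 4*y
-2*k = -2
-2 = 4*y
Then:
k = 1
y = -1/2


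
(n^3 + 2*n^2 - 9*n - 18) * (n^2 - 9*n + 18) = n^5 - 7*n^4 - 9*n^3 + 99*n^2 - 324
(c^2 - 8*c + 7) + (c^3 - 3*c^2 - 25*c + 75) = c^3 - 2*c^2 - 33*c + 82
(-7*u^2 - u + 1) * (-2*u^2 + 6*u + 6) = 14*u^4 - 40*u^3 - 50*u^2 + 6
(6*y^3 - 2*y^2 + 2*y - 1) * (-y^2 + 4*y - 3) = -6*y^5 + 26*y^4 - 28*y^3 + 15*y^2 - 10*y + 3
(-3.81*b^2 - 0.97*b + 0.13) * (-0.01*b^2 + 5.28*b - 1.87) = 0.0381*b^4 - 20.1071*b^3 + 2.0018*b^2 + 2.5003*b - 0.2431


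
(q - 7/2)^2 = q^2 - 7*q + 49/4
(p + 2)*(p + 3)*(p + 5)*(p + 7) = p^4 + 17*p^3 + 101*p^2 + 247*p + 210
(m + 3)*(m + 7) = m^2 + 10*m + 21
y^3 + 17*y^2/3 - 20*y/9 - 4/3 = (y - 2/3)*(y + 1/3)*(y + 6)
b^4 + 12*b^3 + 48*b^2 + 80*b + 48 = (b + 2)^3*(b + 6)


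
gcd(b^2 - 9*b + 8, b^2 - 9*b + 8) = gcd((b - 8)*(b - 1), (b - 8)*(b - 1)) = b^2 - 9*b + 8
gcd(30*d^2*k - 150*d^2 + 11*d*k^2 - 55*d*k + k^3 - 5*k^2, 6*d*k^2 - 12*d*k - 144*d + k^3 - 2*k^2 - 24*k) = 6*d + k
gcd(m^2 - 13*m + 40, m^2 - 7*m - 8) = m - 8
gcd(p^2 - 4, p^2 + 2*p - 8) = p - 2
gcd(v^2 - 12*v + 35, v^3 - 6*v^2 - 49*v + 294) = v - 7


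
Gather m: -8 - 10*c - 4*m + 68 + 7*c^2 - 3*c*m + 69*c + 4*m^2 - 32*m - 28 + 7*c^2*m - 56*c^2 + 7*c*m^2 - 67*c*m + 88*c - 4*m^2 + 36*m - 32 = -49*c^2 + 7*c*m^2 + 147*c + m*(7*c^2 - 70*c)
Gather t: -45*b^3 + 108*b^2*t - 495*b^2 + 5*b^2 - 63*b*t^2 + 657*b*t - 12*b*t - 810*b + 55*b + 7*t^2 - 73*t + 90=-45*b^3 - 490*b^2 - 755*b + t^2*(7 - 63*b) + t*(108*b^2 + 645*b - 73) + 90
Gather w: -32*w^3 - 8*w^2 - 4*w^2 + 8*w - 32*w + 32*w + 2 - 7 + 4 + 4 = -32*w^3 - 12*w^2 + 8*w + 3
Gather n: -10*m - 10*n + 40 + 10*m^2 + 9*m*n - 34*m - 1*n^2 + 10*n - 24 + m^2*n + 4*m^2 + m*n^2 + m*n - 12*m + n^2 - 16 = 14*m^2 + m*n^2 - 56*m + n*(m^2 + 10*m)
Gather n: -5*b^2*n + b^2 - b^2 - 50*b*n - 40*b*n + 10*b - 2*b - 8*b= n*(-5*b^2 - 90*b)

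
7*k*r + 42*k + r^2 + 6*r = (7*k + r)*(r + 6)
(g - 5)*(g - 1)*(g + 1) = g^3 - 5*g^2 - g + 5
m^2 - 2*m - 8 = (m - 4)*(m + 2)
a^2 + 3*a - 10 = (a - 2)*(a + 5)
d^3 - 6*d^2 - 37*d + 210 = (d - 7)*(d - 5)*(d + 6)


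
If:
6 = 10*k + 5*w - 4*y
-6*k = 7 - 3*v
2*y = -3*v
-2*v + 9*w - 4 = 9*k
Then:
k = -346/789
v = 383/263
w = 260/789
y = -1149/526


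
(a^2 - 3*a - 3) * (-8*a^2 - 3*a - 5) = -8*a^4 + 21*a^3 + 28*a^2 + 24*a + 15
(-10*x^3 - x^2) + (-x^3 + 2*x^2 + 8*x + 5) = -11*x^3 + x^2 + 8*x + 5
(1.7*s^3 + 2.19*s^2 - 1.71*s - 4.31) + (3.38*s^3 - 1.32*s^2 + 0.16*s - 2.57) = 5.08*s^3 + 0.87*s^2 - 1.55*s - 6.88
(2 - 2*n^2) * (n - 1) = -2*n^3 + 2*n^2 + 2*n - 2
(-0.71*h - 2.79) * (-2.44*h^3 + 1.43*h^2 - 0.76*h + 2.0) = 1.7324*h^4 + 5.7923*h^3 - 3.4501*h^2 + 0.7004*h - 5.58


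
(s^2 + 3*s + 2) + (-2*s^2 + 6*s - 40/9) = -s^2 + 9*s - 22/9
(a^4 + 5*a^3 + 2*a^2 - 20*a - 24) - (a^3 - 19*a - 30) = a^4 + 4*a^3 + 2*a^2 - a + 6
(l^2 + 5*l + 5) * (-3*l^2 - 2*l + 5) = -3*l^4 - 17*l^3 - 20*l^2 + 15*l + 25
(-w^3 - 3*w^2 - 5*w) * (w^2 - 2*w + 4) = -w^5 - w^4 - 3*w^3 - 2*w^2 - 20*w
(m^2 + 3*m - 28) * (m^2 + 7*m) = m^4 + 10*m^3 - 7*m^2 - 196*m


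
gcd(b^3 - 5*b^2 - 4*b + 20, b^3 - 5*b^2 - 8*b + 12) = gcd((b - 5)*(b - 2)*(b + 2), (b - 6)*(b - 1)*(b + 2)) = b + 2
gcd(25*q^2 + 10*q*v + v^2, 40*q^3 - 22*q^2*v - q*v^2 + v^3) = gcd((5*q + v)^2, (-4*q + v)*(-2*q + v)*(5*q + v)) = 5*q + v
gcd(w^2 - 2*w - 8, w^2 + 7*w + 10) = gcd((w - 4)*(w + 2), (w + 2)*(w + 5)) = w + 2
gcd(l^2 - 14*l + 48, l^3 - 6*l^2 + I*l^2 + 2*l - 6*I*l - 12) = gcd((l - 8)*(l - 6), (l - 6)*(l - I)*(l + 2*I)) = l - 6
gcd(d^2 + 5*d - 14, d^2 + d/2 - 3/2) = 1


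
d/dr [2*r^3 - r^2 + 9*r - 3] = 6*r^2 - 2*r + 9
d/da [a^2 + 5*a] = 2*a + 5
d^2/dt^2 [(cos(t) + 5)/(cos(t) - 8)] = 13*(sin(t)^2 - 8*cos(t) + 1)/(cos(t) - 8)^3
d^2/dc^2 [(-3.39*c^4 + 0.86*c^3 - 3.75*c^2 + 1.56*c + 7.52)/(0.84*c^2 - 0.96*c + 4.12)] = (-4.78396799999999*c^6 + 16.402176*c^5 - 89.138016*c^4 + 206.316096*c^3 - 601.222752*c^2 + 18.810048*c - 153.157344)/(0.592704*c^6 - 2.032128*c^5 + 11.043648*c^4 - 20.818944*c^3 + 54.166464*c^2 - 48.886272*c + 69.934528)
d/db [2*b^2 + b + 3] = 4*b + 1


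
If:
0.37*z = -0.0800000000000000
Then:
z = -0.22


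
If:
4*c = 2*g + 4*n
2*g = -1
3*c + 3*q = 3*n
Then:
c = n - 1/4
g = -1/2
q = 1/4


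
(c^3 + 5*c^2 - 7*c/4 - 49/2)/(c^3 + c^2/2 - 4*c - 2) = (4*c^2 + 28*c + 49)/(2*(2*c^2 + 5*c + 2))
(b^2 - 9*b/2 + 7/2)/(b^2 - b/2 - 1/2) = (2*b - 7)/(2*b + 1)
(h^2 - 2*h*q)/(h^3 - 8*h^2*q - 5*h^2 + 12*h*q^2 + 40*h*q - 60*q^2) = h/(h^2 - 6*h*q - 5*h + 30*q)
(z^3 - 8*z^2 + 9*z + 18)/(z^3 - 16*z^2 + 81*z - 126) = (z + 1)/(z - 7)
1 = 1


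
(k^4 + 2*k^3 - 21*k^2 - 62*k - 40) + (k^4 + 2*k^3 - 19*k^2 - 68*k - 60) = 2*k^4 + 4*k^3 - 40*k^2 - 130*k - 100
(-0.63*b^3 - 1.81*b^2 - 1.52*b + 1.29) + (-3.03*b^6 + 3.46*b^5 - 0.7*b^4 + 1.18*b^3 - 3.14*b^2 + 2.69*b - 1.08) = -3.03*b^6 + 3.46*b^5 - 0.7*b^4 + 0.55*b^3 - 4.95*b^2 + 1.17*b + 0.21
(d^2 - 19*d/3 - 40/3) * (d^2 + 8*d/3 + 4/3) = d^4 - 11*d^3/3 - 260*d^2/9 - 44*d - 160/9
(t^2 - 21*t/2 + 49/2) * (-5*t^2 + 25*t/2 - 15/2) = -5*t^4 + 65*t^3 - 1045*t^2/4 + 385*t - 735/4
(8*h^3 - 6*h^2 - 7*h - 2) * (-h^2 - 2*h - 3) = -8*h^5 - 10*h^4 - 5*h^3 + 34*h^2 + 25*h + 6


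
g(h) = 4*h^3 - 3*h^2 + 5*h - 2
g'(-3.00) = 131.00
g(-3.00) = -152.00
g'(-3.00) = 131.00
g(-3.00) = -152.00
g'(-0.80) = 17.48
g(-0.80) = -9.97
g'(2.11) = 45.77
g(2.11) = 32.77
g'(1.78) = 32.34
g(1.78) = 19.95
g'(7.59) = 650.76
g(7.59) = 1612.11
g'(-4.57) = 283.04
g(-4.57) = -469.28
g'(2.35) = 57.17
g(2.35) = 45.09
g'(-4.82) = 312.71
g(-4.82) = -543.72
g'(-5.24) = 365.93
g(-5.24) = -686.08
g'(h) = 12*h^2 - 6*h + 5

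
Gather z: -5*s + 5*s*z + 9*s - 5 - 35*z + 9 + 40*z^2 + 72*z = 4*s + 40*z^2 + z*(5*s + 37) + 4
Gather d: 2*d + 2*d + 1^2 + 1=4*d + 2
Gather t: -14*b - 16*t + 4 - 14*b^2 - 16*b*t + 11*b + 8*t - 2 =-14*b^2 - 3*b + t*(-16*b - 8) + 2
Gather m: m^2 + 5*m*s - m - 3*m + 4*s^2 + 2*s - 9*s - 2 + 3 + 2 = m^2 + m*(5*s - 4) + 4*s^2 - 7*s + 3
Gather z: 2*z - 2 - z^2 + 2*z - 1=-z^2 + 4*z - 3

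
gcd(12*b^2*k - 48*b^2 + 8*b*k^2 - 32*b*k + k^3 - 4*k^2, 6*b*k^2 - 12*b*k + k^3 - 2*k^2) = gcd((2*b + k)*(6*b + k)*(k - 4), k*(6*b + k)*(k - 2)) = 6*b + k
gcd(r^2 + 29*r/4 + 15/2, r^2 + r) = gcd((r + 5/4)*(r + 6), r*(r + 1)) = 1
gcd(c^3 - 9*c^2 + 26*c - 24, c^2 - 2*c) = c - 2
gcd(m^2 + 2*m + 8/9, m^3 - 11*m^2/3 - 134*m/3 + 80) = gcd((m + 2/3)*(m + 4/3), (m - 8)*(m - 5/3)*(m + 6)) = 1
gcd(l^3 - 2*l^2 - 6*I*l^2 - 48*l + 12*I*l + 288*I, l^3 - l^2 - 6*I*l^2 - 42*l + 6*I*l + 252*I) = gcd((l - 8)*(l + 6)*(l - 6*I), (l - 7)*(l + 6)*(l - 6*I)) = l^2 + l*(6 - 6*I) - 36*I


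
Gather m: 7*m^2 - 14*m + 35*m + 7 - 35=7*m^2 + 21*m - 28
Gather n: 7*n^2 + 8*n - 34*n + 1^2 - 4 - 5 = 7*n^2 - 26*n - 8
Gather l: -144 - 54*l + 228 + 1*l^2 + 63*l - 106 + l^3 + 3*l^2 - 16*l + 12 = l^3 + 4*l^2 - 7*l - 10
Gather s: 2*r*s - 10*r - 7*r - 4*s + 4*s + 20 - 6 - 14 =2*r*s - 17*r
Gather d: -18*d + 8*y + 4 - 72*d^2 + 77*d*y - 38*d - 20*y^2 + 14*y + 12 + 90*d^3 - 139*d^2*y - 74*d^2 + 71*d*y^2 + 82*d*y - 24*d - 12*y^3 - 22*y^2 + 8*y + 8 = 90*d^3 + d^2*(-139*y - 146) + d*(71*y^2 + 159*y - 80) - 12*y^3 - 42*y^2 + 30*y + 24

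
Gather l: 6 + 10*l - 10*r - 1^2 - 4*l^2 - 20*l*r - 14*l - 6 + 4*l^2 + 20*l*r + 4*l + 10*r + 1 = 0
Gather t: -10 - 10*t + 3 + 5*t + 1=-5*t - 6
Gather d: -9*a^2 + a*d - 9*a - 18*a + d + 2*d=-9*a^2 - 27*a + d*(a + 3)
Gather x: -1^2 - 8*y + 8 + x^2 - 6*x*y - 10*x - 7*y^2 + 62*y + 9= x^2 + x*(-6*y - 10) - 7*y^2 + 54*y + 16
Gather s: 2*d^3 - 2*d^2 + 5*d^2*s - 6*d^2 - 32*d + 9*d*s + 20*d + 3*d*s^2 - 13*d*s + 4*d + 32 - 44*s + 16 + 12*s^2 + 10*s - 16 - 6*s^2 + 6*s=2*d^3 - 8*d^2 - 8*d + s^2*(3*d + 6) + s*(5*d^2 - 4*d - 28) + 32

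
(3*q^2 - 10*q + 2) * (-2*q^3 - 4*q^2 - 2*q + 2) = -6*q^5 + 8*q^4 + 30*q^3 + 18*q^2 - 24*q + 4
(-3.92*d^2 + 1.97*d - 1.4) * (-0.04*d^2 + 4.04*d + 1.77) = 0.1568*d^4 - 15.9156*d^3 + 1.0764*d^2 - 2.1691*d - 2.478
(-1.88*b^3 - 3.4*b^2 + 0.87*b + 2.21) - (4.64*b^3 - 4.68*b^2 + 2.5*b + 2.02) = -6.52*b^3 + 1.28*b^2 - 1.63*b + 0.19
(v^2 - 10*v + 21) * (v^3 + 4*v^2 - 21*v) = v^5 - 6*v^4 - 40*v^3 + 294*v^2 - 441*v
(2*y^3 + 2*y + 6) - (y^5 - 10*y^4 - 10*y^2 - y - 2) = -y^5 + 10*y^4 + 2*y^3 + 10*y^2 + 3*y + 8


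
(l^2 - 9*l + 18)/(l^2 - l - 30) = (l - 3)/(l + 5)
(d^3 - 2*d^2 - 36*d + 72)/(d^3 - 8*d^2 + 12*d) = (d + 6)/d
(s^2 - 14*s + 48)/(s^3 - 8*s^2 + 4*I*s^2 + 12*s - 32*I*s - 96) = (s - 6)/(s^2 + 4*I*s + 12)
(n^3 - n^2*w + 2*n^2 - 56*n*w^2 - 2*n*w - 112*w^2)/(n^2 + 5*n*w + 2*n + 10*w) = (n^2 - n*w - 56*w^2)/(n + 5*w)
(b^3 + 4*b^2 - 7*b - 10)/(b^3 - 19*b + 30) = (b + 1)/(b - 3)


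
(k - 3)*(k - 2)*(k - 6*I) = k^3 - 5*k^2 - 6*I*k^2 + 6*k + 30*I*k - 36*I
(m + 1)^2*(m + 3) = m^3 + 5*m^2 + 7*m + 3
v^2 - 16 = (v - 4)*(v + 4)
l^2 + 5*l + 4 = (l + 1)*(l + 4)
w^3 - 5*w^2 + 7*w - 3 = (w - 3)*(w - 1)^2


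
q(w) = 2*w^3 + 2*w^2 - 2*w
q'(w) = 6*w^2 + 4*w - 2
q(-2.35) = -10.21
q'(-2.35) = 21.74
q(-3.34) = -45.53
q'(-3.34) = 51.57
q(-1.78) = -1.38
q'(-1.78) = 9.89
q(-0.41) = 1.02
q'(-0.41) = -2.63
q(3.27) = 84.78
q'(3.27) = 75.24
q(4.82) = 260.79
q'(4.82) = 156.67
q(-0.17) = 0.39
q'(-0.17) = -2.51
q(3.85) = 136.08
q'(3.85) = 102.34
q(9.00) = 1602.00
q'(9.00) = 520.00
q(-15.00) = -6270.00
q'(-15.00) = 1288.00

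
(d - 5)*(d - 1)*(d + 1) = d^3 - 5*d^2 - d + 5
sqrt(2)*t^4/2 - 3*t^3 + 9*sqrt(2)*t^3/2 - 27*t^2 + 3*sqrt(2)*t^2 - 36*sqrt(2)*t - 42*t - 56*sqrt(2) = (t + 7)*(t - 4*sqrt(2))*(t + sqrt(2))*(sqrt(2)*t/2 + sqrt(2))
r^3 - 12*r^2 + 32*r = r*(r - 8)*(r - 4)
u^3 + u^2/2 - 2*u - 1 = (u + 1/2)*(u - sqrt(2))*(u + sqrt(2))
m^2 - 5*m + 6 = (m - 3)*(m - 2)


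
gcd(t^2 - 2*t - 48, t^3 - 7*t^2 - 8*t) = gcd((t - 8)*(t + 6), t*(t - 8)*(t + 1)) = t - 8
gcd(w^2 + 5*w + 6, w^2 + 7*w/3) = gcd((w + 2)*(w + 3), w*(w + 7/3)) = 1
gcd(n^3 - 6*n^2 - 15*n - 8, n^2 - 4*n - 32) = n - 8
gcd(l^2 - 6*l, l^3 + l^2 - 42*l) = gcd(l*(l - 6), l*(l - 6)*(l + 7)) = l^2 - 6*l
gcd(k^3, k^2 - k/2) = k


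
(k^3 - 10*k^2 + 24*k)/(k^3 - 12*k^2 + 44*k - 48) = k/(k - 2)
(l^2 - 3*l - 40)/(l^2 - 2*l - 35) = (l - 8)/(l - 7)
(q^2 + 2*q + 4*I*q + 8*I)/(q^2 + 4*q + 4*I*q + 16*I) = (q + 2)/(q + 4)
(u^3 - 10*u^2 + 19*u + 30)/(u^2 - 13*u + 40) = (u^2 - 5*u - 6)/(u - 8)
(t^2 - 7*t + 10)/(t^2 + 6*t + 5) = (t^2 - 7*t + 10)/(t^2 + 6*t + 5)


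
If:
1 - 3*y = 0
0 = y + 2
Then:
No Solution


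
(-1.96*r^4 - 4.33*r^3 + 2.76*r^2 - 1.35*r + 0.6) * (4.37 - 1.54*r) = 3.0184*r^5 - 1.897*r^4 - 23.1725*r^3 + 14.1402*r^2 - 6.8235*r + 2.622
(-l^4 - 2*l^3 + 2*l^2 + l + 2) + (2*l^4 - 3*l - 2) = l^4 - 2*l^3 + 2*l^2 - 2*l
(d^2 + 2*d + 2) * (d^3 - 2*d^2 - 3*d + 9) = d^5 - 5*d^3 - d^2 + 12*d + 18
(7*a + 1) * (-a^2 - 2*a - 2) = -7*a^3 - 15*a^2 - 16*a - 2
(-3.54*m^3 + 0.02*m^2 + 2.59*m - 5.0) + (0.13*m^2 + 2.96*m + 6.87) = -3.54*m^3 + 0.15*m^2 + 5.55*m + 1.87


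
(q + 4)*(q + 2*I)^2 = q^3 + 4*q^2 + 4*I*q^2 - 4*q + 16*I*q - 16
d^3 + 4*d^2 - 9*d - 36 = (d - 3)*(d + 3)*(d + 4)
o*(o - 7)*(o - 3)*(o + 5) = o^4 - 5*o^3 - 29*o^2 + 105*o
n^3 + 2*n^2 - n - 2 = (n - 1)*(n + 1)*(n + 2)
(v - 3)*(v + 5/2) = v^2 - v/2 - 15/2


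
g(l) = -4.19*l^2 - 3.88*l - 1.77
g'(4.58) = -42.26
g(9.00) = -376.08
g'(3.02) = -29.19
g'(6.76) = -60.53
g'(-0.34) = -1.03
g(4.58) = -107.43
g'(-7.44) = 58.47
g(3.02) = -51.70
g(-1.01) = -2.13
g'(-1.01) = 4.58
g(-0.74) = -1.19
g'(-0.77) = 2.57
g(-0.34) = -0.94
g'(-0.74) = 2.32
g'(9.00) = -79.30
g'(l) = -8.38*l - 3.88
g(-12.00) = -558.57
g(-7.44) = -204.83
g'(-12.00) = 96.68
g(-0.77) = -1.27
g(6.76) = -219.47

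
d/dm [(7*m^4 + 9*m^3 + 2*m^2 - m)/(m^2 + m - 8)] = (14*m^5 + 30*m^4 - 206*m^3 - 213*m^2 - 32*m + 8)/(m^4 + 2*m^3 - 15*m^2 - 16*m + 64)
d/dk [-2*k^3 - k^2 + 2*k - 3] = -6*k^2 - 2*k + 2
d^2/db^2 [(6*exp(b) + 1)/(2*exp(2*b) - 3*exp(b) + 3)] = (24*exp(4*b) + 52*exp(3*b) - 234*exp(2*b) + 39*exp(b) + 63)*exp(b)/(8*exp(6*b) - 36*exp(5*b) + 90*exp(4*b) - 135*exp(3*b) + 135*exp(2*b) - 81*exp(b) + 27)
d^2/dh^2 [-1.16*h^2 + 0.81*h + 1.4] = -2.32000000000000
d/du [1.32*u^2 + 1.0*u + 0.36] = 2.64*u + 1.0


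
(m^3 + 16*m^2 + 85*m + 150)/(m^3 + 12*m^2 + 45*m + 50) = (m + 6)/(m + 2)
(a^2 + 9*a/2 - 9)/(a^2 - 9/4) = 2*(a + 6)/(2*a + 3)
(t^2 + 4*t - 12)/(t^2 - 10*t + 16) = (t + 6)/(t - 8)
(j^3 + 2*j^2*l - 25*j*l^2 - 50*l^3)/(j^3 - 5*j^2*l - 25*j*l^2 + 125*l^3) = (j + 2*l)/(j - 5*l)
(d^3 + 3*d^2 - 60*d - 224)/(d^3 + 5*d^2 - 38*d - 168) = (d - 8)/(d - 6)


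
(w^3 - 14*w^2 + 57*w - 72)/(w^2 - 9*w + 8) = (w^2 - 6*w + 9)/(w - 1)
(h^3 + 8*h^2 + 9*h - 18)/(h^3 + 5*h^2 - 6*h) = (h + 3)/h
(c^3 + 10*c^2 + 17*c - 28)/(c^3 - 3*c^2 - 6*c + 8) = (c^2 + 11*c + 28)/(c^2 - 2*c - 8)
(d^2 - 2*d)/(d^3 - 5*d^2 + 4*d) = (d - 2)/(d^2 - 5*d + 4)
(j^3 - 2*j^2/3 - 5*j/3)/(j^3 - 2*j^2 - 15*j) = (-3*j^2 + 2*j + 5)/(3*(-j^2 + 2*j + 15))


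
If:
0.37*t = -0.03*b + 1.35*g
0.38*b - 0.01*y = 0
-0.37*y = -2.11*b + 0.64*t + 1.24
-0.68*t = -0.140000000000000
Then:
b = -0.11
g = 0.05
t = 0.21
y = -4.36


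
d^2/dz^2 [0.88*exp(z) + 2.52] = 0.88*exp(z)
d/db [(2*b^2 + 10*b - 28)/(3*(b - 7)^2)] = 2*(-19*b - 7)/(3*(b^3 - 21*b^2 + 147*b - 343))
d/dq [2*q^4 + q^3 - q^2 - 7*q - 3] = 8*q^3 + 3*q^2 - 2*q - 7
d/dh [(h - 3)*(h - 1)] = 2*h - 4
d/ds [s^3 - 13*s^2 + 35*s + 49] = 3*s^2 - 26*s + 35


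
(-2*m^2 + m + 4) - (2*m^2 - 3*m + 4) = -4*m^2 + 4*m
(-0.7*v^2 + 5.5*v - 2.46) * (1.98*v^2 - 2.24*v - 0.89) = -1.386*v^4 + 12.458*v^3 - 16.5678*v^2 + 0.6154*v + 2.1894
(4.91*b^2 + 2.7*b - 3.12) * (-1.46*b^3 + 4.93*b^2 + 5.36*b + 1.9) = -7.1686*b^5 + 20.2643*b^4 + 44.1838*b^3 + 8.4194*b^2 - 11.5932*b - 5.928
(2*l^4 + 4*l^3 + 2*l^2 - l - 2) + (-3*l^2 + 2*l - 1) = 2*l^4 + 4*l^3 - l^2 + l - 3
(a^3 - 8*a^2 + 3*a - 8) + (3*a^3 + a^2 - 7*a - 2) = 4*a^3 - 7*a^2 - 4*a - 10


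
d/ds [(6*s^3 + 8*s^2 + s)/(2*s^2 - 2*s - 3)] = 3*(4*s^4 - 8*s^3 - 24*s^2 - 16*s - 1)/(4*s^4 - 8*s^3 - 8*s^2 + 12*s + 9)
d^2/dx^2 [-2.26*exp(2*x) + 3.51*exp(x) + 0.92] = (3.51 - 9.04*exp(x))*exp(x)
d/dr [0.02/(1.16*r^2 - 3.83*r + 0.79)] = (0.0766 - 0.0464*r)/(1.16*r^2 - 3.83*r + 0.79)^2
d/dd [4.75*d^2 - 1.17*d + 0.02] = 9.5*d - 1.17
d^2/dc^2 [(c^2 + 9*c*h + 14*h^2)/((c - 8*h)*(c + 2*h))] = 30*h/(c^3 - 24*c^2*h + 192*c*h^2 - 512*h^3)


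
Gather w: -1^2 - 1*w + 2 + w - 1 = 0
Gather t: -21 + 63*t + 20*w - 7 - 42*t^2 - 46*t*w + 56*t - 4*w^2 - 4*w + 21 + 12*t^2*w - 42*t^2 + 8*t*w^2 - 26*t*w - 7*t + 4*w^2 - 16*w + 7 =t^2*(12*w - 84) + t*(8*w^2 - 72*w + 112)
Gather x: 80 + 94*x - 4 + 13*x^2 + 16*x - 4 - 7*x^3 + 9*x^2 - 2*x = -7*x^3 + 22*x^2 + 108*x + 72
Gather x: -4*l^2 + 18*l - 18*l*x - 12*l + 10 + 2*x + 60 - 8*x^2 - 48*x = -4*l^2 + 6*l - 8*x^2 + x*(-18*l - 46) + 70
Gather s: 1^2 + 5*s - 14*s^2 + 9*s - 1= -14*s^2 + 14*s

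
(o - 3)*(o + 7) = o^2 + 4*o - 21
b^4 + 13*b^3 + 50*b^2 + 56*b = b*(b + 2)*(b + 4)*(b + 7)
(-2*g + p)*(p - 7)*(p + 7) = -2*g*p^2 + 98*g + p^3 - 49*p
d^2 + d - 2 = (d - 1)*(d + 2)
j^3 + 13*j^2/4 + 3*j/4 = j*(j + 1/4)*(j + 3)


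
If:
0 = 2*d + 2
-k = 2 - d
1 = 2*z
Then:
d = -1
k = -3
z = 1/2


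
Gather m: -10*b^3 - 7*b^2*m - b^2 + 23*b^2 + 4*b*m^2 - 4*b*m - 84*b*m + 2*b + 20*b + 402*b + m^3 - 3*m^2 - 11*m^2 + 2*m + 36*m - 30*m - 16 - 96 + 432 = -10*b^3 + 22*b^2 + 424*b + m^3 + m^2*(4*b - 14) + m*(-7*b^2 - 88*b + 8) + 320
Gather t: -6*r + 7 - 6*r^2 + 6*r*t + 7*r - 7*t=-6*r^2 + r + t*(6*r - 7) + 7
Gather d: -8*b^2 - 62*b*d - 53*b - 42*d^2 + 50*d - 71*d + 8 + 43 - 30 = -8*b^2 - 53*b - 42*d^2 + d*(-62*b - 21) + 21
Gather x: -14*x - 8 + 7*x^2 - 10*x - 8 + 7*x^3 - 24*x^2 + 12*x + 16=7*x^3 - 17*x^2 - 12*x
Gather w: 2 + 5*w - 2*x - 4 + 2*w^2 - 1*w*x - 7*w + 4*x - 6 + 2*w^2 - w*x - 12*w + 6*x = 4*w^2 + w*(-2*x - 14) + 8*x - 8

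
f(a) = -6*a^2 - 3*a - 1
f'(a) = -12*a - 3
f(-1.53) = -10.46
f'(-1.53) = 15.36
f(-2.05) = -20.06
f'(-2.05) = 21.60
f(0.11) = -1.40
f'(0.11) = -4.32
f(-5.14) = -144.10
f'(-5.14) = 58.68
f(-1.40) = -8.56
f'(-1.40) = 13.80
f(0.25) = -2.12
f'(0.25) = -6.00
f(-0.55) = -1.16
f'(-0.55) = 3.60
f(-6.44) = -230.52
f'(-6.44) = 74.28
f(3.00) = -64.00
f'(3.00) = -39.00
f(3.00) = -64.00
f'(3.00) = -39.00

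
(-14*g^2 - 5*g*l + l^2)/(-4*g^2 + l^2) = (7*g - l)/(2*g - l)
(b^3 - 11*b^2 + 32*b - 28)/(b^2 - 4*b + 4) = b - 7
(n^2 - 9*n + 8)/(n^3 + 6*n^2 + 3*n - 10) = (n - 8)/(n^2 + 7*n + 10)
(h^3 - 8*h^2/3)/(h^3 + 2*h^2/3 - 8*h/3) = h*(3*h - 8)/(3*h^2 + 2*h - 8)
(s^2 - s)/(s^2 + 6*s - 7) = s/(s + 7)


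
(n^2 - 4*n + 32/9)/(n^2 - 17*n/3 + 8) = (n - 4/3)/(n - 3)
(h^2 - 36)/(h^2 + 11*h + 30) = (h - 6)/(h + 5)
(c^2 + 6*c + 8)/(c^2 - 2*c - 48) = (c^2 + 6*c + 8)/(c^2 - 2*c - 48)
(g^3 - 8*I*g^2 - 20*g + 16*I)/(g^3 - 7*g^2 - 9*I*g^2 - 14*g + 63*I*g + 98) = (g^2 - 6*I*g - 8)/(g^2 - 7*g*(1 + I) + 49*I)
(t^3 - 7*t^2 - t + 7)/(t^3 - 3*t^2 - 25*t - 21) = (t - 1)/(t + 3)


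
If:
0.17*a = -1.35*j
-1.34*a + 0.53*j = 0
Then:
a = 0.00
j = 0.00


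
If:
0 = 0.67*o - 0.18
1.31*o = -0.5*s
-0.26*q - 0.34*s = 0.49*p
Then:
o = 0.27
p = 0.488406944867499 - 0.530612244897959*q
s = -0.70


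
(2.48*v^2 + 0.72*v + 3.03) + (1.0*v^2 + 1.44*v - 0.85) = 3.48*v^2 + 2.16*v + 2.18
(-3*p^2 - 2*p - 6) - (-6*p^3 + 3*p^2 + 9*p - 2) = 6*p^3 - 6*p^2 - 11*p - 4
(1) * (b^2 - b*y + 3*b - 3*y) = b^2 - b*y + 3*b - 3*y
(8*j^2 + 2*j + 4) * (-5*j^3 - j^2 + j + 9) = -40*j^5 - 18*j^4 - 14*j^3 + 70*j^2 + 22*j + 36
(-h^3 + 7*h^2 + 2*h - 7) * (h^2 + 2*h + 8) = -h^5 + 5*h^4 + 8*h^3 + 53*h^2 + 2*h - 56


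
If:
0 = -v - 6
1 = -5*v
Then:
No Solution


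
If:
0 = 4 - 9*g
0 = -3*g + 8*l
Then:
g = 4/9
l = 1/6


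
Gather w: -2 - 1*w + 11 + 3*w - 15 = 2*w - 6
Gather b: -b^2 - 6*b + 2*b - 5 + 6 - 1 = -b^2 - 4*b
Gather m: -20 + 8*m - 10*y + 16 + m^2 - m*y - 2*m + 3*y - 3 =m^2 + m*(6 - y) - 7*y - 7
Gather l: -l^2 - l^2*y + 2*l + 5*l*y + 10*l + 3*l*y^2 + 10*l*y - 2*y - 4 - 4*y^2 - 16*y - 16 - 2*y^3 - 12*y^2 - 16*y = l^2*(-y - 1) + l*(3*y^2 + 15*y + 12) - 2*y^3 - 16*y^2 - 34*y - 20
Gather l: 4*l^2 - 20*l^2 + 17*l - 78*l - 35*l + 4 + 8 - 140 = -16*l^2 - 96*l - 128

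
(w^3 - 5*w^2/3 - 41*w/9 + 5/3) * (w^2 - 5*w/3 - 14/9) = w^5 - 10*w^4/3 - 10*w^3/3 + 320*w^2/27 + 349*w/81 - 70/27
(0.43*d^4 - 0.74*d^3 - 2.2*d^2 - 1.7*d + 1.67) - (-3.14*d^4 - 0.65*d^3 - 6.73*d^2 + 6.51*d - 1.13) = 3.57*d^4 - 0.09*d^3 + 4.53*d^2 - 8.21*d + 2.8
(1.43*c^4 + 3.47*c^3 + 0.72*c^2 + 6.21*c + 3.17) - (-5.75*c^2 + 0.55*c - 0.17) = 1.43*c^4 + 3.47*c^3 + 6.47*c^2 + 5.66*c + 3.34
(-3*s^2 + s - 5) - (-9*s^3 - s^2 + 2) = 9*s^3 - 2*s^2 + s - 7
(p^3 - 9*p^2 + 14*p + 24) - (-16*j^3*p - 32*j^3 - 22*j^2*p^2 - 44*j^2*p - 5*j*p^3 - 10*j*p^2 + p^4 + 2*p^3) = 16*j^3*p + 32*j^3 + 22*j^2*p^2 + 44*j^2*p + 5*j*p^3 + 10*j*p^2 - p^4 - p^3 - 9*p^2 + 14*p + 24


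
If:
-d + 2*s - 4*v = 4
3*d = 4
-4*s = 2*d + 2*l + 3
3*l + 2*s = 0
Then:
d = 4/3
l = 17/12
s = -17/8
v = -115/48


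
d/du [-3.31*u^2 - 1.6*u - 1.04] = -6.62*u - 1.6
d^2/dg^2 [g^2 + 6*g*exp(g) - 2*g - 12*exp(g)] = 6*g*exp(g) + 2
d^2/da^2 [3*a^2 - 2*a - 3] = 6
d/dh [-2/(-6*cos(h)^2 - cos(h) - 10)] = 2*(12*cos(h) + 1)*sin(h)/(6*cos(h)^2 + cos(h) + 10)^2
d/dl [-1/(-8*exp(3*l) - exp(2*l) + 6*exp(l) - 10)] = 2*(-12*exp(2*l) - exp(l) + 3)*exp(l)/(8*exp(3*l) + exp(2*l) - 6*exp(l) + 10)^2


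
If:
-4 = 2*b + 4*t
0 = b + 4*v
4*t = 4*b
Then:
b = -2/3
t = -2/3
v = 1/6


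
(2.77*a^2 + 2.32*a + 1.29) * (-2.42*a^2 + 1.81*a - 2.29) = -6.7034*a^4 - 0.6007*a^3 - 5.2659*a^2 - 2.9779*a - 2.9541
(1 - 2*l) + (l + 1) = 2 - l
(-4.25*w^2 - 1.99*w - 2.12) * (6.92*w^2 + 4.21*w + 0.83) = -29.41*w^4 - 31.6633*w^3 - 26.5758*w^2 - 10.5769*w - 1.7596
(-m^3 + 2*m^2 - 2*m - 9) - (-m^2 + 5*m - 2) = -m^3 + 3*m^2 - 7*m - 7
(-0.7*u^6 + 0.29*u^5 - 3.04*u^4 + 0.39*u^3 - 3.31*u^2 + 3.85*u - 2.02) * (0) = 0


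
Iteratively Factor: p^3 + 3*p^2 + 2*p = (p + 1)*(p^2 + 2*p) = (p + 1)*(p + 2)*(p)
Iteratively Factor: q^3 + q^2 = (q)*(q^2 + q) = q^2*(q + 1)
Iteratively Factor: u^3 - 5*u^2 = (u)*(u^2 - 5*u) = u*(u - 5)*(u)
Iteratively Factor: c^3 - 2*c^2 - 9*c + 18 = (c - 2)*(c^2 - 9) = (c - 3)*(c - 2)*(c + 3)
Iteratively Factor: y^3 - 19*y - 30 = (y - 5)*(y^2 + 5*y + 6) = (y - 5)*(y + 2)*(y + 3)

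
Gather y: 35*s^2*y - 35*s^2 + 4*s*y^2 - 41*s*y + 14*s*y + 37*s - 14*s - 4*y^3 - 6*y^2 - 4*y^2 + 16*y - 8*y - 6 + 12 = -35*s^2 + 23*s - 4*y^3 + y^2*(4*s - 10) + y*(35*s^2 - 27*s + 8) + 6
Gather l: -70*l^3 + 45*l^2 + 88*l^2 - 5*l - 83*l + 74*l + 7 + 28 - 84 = -70*l^3 + 133*l^2 - 14*l - 49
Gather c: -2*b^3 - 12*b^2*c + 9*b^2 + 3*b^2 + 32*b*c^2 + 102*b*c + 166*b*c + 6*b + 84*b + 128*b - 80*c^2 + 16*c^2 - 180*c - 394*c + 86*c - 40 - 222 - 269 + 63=-2*b^3 + 12*b^2 + 218*b + c^2*(32*b - 64) + c*(-12*b^2 + 268*b - 488) - 468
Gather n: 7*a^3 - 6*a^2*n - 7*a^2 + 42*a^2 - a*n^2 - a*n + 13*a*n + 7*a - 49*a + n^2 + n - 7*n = 7*a^3 + 35*a^2 - 42*a + n^2*(1 - a) + n*(-6*a^2 + 12*a - 6)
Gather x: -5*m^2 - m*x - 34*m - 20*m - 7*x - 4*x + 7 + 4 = -5*m^2 - 54*m + x*(-m - 11) + 11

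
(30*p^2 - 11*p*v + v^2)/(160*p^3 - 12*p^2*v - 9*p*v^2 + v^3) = (6*p - v)/(32*p^2 + 4*p*v - v^2)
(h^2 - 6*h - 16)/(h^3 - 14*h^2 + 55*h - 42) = (h^2 - 6*h - 16)/(h^3 - 14*h^2 + 55*h - 42)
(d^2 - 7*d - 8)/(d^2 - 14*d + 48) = (d + 1)/(d - 6)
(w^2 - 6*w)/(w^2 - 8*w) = (w - 6)/(w - 8)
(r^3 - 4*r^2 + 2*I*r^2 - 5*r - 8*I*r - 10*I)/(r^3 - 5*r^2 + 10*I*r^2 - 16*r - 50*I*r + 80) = (r + 1)/(r + 8*I)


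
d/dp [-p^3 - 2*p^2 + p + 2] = -3*p^2 - 4*p + 1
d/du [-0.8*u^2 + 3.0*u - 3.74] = 3.0 - 1.6*u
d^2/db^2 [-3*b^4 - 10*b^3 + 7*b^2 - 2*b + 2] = -36*b^2 - 60*b + 14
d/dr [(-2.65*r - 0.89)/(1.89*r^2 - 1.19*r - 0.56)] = (5.0085*r^2 + 3.3642*r + 0.4249)/(3.5721*r^4 - 4.4982*r^3 - 0.7007*r^2 + 1.3328*r + 0.3136)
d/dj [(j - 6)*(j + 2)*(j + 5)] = 3*j^2 + 2*j - 32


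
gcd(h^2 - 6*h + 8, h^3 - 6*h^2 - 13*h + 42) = h - 2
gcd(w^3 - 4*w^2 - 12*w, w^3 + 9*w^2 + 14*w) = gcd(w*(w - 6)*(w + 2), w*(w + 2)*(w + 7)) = w^2 + 2*w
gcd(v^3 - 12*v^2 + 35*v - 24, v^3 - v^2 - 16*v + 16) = v - 1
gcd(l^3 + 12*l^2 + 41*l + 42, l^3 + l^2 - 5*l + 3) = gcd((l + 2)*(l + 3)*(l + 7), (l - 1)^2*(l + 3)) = l + 3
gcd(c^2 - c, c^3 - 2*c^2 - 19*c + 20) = c - 1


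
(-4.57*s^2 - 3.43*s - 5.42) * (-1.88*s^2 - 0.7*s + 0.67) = 8.5916*s^4 + 9.6474*s^3 + 9.5287*s^2 + 1.4959*s - 3.6314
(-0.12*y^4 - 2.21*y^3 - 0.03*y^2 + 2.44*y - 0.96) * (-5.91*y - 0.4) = 0.7092*y^5 + 13.1091*y^4 + 1.0613*y^3 - 14.4084*y^2 + 4.6976*y + 0.384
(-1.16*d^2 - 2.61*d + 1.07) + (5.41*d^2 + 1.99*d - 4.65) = 4.25*d^2 - 0.62*d - 3.58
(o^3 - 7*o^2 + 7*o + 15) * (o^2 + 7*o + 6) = o^5 - 36*o^3 + 22*o^2 + 147*o + 90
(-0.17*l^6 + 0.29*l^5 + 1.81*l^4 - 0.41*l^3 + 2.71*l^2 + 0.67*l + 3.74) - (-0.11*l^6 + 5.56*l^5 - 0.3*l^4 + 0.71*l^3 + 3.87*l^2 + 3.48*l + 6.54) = -0.06*l^6 - 5.27*l^5 + 2.11*l^4 - 1.12*l^3 - 1.16*l^2 - 2.81*l - 2.8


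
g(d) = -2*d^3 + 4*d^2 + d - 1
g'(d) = -6*d^2 + 8*d + 1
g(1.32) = 2.69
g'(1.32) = 1.11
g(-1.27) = 8.28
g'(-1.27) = -18.84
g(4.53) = -100.31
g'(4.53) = -85.89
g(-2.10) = 33.06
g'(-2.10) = -42.26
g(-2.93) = 80.72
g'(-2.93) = -73.95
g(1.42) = 2.76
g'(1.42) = 0.26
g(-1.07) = 4.96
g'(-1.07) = -14.43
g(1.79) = 2.14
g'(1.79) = -3.90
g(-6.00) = 569.00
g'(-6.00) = -263.00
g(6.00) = -283.00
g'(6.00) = -167.00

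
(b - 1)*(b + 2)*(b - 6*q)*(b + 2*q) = b^4 - 4*b^3*q + b^3 - 12*b^2*q^2 - 4*b^2*q - 2*b^2 - 12*b*q^2 + 8*b*q + 24*q^2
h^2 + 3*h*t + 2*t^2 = (h + t)*(h + 2*t)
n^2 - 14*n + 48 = (n - 8)*(n - 6)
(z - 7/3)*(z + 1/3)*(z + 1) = z^3 - z^2 - 25*z/9 - 7/9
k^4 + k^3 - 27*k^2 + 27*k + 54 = (k - 3)^2*(k + 1)*(k + 6)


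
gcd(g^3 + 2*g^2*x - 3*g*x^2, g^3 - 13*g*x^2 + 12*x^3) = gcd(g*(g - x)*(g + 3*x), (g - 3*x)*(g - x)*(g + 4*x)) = -g + x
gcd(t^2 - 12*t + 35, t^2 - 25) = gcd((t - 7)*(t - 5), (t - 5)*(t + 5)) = t - 5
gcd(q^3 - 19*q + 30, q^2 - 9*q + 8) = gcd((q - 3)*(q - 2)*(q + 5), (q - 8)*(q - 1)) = 1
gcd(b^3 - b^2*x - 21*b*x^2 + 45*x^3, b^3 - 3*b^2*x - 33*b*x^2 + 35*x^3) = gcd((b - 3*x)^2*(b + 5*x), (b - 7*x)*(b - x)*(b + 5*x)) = b + 5*x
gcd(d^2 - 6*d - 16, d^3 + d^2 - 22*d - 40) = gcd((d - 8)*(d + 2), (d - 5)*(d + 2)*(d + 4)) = d + 2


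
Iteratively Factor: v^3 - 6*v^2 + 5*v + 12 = (v - 4)*(v^2 - 2*v - 3) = (v - 4)*(v + 1)*(v - 3)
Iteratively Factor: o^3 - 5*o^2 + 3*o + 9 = (o + 1)*(o^2 - 6*o + 9) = (o - 3)*(o + 1)*(o - 3)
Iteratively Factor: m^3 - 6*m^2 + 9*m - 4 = (m - 1)*(m^2 - 5*m + 4) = (m - 1)^2*(m - 4)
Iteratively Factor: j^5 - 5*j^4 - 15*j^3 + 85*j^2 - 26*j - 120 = (j - 2)*(j^4 - 3*j^3 - 21*j^2 + 43*j + 60) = (j - 3)*(j - 2)*(j^3 - 21*j - 20) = (j - 3)*(j - 2)*(j + 4)*(j^2 - 4*j - 5) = (j - 5)*(j - 3)*(j - 2)*(j + 4)*(j + 1)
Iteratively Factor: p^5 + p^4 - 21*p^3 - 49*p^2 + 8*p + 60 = (p + 2)*(p^4 - p^3 - 19*p^2 - 11*p + 30) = (p - 5)*(p + 2)*(p^3 + 4*p^2 + p - 6) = (p - 5)*(p + 2)*(p + 3)*(p^2 + p - 2) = (p - 5)*(p - 1)*(p + 2)*(p + 3)*(p + 2)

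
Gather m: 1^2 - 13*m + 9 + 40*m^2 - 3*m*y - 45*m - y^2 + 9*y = 40*m^2 + m*(-3*y - 58) - y^2 + 9*y + 10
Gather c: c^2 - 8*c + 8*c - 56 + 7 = c^2 - 49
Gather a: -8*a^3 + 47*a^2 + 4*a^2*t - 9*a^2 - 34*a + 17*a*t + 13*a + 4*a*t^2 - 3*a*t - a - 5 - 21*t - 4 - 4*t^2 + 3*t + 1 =-8*a^3 + a^2*(4*t + 38) + a*(4*t^2 + 14*t - 22) - 4*t^2 - 18*t - 8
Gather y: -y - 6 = -y - 6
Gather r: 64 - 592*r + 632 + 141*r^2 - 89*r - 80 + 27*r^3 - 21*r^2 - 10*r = 27*r^3 + 120*r^2 - 691*r + 616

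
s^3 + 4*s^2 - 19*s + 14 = (s - 2)*(s - 1)*(s + 7)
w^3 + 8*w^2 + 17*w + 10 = (w + 1)*(w + 2)*(w + 5)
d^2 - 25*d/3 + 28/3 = (d - 7)*(d - 4/3)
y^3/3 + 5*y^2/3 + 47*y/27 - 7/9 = (y/3 + 1)*(y - 1/3)*(y + 7/3)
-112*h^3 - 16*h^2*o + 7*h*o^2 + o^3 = (-4*h + o)*(4*h + o)*(7*h + o)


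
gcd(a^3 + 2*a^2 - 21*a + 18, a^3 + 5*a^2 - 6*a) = a^2 + 5*a - 6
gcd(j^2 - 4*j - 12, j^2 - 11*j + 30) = j - 6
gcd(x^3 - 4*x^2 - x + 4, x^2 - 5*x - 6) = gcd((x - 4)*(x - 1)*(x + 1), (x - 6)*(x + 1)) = x + 1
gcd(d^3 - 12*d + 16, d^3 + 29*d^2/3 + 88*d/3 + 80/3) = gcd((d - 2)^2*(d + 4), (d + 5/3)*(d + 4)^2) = d + 4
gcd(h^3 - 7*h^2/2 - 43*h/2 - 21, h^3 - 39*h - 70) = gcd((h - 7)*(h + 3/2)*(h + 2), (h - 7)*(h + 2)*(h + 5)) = h^2 - 5*h - 14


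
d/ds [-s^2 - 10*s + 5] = -2*s - 10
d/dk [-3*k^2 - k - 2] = -6*k - 1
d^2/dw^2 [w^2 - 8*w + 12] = 2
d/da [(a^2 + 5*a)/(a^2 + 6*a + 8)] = (a^2 + 16*a + 40)/(a^4 + 12*a^3 + 52*a^2 + 96*a + 64)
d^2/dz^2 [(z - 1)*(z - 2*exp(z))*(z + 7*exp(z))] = 5*z^2*exp(z) - 56*z*exp(2*z) + 15*z*exp(z) + 6*z - 2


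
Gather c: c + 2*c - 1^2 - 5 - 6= 3*c - 12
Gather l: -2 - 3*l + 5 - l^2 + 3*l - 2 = 1 - l^2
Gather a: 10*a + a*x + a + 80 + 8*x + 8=a*(x + 11) + 8*x + 88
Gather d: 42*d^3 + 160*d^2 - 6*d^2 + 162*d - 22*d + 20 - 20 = 42*d^3 + 154*d^2 + 140*d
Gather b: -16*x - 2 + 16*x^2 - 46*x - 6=16*x^2 - 62*x - 8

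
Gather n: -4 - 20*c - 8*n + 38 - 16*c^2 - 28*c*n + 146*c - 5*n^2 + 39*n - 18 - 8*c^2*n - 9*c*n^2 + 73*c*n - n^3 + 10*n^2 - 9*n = -16*c^2 + 126*c - n^3 + n^2*(5 - 9*c) + n*(-8*c^2 + 45*c + 22) + 16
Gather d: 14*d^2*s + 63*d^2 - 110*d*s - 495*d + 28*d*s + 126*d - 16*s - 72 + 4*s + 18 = d^2*(14*s + 63) + d*(-82*s - 369) - 12*s - 54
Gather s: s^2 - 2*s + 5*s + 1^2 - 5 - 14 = s^2 + 3*s - 18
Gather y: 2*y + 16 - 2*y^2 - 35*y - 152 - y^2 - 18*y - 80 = -3*y^2 - 51*y - 216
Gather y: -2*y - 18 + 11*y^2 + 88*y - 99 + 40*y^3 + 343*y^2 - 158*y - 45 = 40*y^3 + 354*y^2 - 72*y - 162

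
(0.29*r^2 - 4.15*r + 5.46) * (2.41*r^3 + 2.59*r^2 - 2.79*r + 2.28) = 0.6989*r^5 - 9.2504*r^4 + 1.601*r^3 + 26.3811*r^2 - 24.6954*r + 12.4488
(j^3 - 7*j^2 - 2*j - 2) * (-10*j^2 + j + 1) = -10*j^5 + 71*j^4 + 14*j^3 + 11*j^2 - 4*j - 2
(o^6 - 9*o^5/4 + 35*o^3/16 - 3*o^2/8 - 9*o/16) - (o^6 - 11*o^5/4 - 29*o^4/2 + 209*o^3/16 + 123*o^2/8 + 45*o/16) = o^5/2 + 29*o^4/2 - 87*o^3/8 - 63*o^2/4 - 27*o/8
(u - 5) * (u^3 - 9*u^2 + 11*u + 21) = u^4 - 14*u^3 + 56*u^2 - 34*u - 105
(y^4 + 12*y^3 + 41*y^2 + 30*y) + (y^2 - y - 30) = y^4 + 12*y^3 + 42*y^2 + 29*y - 30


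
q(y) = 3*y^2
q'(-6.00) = -36.00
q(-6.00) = 108.00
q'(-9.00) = -54.00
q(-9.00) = 243.00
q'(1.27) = 7.62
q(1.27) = 4.84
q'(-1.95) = -11.70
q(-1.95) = 11.41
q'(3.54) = 21.24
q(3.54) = 37.59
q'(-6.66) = -39.96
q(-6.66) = 133.07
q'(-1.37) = -8.22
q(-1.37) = 5.63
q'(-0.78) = -4.68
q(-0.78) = 1.83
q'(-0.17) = -1.02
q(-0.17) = 0.09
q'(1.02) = 6.12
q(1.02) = 3.12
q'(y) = 6*y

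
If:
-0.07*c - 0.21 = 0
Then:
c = -3.00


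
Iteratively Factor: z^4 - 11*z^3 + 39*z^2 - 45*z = (z)*(z^3 - 11*z^2 + 39*z - 45) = z*(z - 5)*(z^2 - 6*z + 9) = z*(z - 5)*(z - 3)*(z - 3)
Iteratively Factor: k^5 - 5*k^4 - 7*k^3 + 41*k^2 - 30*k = (k - 2)*(k^4 - 3*k^3 - 13*k^2 + 15*k) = (k - 5)*(k - 2)*(k^3 + 2*k^2 - 3*k) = (k - 5)*(k - 2)*(k + 3)*(k^2 - k) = k*(k - 5)*(k - 2)*(k + 3)*(k - 1)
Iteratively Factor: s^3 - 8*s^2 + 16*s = (s - 4)*(s^2 - 4*s) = (s - 4)^2*(s)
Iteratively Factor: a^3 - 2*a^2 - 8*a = (a - 4)*(a^2 + 2*a) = a*(a - 4)*(a + 2)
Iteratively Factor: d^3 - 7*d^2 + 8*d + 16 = (d + 1)*(d^2 - 8*d + 16) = (d - 4)*(d + 1)*(d - 4)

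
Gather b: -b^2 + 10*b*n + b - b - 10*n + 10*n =-b^2 + 10*b*n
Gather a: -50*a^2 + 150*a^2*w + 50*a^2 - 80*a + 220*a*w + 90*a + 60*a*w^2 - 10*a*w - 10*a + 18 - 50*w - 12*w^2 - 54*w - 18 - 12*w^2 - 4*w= 150*a^2*w + a*(60*w^2 + 210*w) - 24*w^2 - 108*w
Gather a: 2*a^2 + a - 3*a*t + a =2*a^2 + a*(2 - 3*t)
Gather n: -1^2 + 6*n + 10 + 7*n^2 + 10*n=7*n^2 + 16*n + 9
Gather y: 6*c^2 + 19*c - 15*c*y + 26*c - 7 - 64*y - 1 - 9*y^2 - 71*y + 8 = 6*c^2 + 45*c - 9*y^2 + y*(-15*c - 135)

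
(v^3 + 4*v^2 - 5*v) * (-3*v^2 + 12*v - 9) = -3*v^5 + 54*v^3 - 96*v^2 + 45*v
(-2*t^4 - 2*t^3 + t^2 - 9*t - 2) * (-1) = 2*t^4 + 2*t^3 - t^2 + 9*t + 2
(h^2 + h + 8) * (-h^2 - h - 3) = -h^4 - 2*h^3 - 12*h^2 - 11*h - 24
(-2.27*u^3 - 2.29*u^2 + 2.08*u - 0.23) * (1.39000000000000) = -3.1553*u^3 - 3.1831*u^2 + 2.8912*u - 0.3197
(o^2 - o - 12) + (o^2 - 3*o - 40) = 2*o^2 - 4*o - 52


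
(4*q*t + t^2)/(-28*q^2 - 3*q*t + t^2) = -t/(7*q - t)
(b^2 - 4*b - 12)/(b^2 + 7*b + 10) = (b - 6)/(b + 5)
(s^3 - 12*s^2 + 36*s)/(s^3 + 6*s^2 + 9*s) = (s^2 - 12*s + 36)/(s^2 + 6*s + 9)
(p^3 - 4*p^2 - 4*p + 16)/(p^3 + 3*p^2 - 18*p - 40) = (p - 2)/(p + 5)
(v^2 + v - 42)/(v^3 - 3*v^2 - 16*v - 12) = (v + 7)/(v^2 + 3*v + 2)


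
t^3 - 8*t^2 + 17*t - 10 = (t - 5)*(t - 2)*(t - 1)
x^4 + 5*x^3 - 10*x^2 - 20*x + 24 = (x - 2)*(x - 1)*(x + 2)*(x + 6)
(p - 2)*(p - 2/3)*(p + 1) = p^3 - 5*p^2/3 - 4*p/3 + 4/3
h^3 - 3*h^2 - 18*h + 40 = (h - 5)*(h - 2)*(h + 4)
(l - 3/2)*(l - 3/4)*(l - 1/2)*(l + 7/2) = l^4 + 3*l^3/4 - 59*l^2/8 + 117*l/16 - 63/32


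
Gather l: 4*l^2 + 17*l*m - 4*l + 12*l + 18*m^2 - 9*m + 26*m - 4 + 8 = 4*l^2 + l*(17*m + 8) + 18*m^2 + 17*m + 4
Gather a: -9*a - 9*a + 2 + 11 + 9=22 - 18*a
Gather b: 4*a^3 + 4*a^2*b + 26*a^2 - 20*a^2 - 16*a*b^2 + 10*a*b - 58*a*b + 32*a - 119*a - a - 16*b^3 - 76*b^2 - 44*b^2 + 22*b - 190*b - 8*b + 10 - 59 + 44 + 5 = 4*a^3 + 6*a^2 - 88*a - 16*b^3 + b^2*(-16*a - 120) + b*(4*a^2 - 48*a - 176)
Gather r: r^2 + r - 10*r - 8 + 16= r^2 - 9*r + 8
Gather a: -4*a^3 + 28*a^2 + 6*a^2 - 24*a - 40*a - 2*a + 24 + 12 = -4*a^3 + 34*a^2 - 66*a + 36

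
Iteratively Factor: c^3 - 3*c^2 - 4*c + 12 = (c - 3)*(c^2 - 4) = (c - 3)*(c - 2)*(c + 2)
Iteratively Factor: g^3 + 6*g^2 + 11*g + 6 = (g + 2)*(g^2 + 4*g + 3) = (g + 1)*(g + 2)*(g + 3)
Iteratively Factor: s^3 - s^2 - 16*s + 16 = (s - 4)*(s^2 + 3*s - 4) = (s - 4)*(s + 4)*(s - 1)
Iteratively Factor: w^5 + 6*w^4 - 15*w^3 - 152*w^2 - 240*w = (w + 4)*(w^4 + 2*w^3 - 23*w^2 - 60*w) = (w + 3)*(w + 4)*(w^3 - w^2 - 20*w) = (w + 3)*(w + 4)^2*(w^2 - 5*w) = w*(w + 3)*(w + 4)^2*(w - 5)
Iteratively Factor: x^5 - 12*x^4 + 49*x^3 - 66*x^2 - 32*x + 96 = (x + 1)*(x^4 - 13*x^3 + 62*x^2 - 128*x + 96) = (x - 4)*(x + 1)*(x^3 - 9*x^2 + 26*x - 24) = (x - 4)*(x - 2)*(x + 1)*(x^2 - 7*x + 12) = (x - 4)*(x - 3)*(x - 2)*(x + 1)*(x - 4)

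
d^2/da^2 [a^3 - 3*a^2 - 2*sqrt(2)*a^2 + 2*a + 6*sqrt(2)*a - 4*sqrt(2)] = 6*a - 6 - 4*sqrt(2)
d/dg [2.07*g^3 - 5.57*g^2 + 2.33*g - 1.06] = 6.21*g^2 - 11.14*g + 2.33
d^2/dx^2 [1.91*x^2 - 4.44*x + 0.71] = 3.82000000000000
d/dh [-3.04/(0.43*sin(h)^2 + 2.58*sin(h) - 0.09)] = (2.6144*sin(h) + 7.8432)*cos(h)/(0.43*sin(h)^2 + 2.58*sin(h) - 0.09)^2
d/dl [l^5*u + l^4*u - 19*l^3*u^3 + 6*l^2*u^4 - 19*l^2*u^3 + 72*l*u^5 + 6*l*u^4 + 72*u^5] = u*(5*l^4 + 4*l^3 - 57*l^2*u^2 + 12*l*u^3 - 38*l*u^2 + 72*u^4 + 6*u^3)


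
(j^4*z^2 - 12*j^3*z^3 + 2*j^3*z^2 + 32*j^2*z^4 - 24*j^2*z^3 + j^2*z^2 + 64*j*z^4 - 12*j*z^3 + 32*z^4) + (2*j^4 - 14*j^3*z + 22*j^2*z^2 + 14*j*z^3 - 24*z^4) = j^4*z^2 + 2*j^4 - 12*j^3*z^3 + 2*j^3*z^2 - 14*j^3*z + 32*j^2*z^4 - 24*j^2*z^3 + 23*j^2*z^2 + 64*j*z^4 + 2*j*z^3 + 8*z^4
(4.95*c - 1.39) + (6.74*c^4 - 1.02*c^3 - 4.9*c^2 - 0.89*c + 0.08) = 6.74*c^4 - 1.02*c^3 - 4.9*c^2 + 4.06*c - 1.31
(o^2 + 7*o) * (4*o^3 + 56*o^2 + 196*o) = 4*o^5 + 84*o^4 + 588*o^3 + 1372*o^2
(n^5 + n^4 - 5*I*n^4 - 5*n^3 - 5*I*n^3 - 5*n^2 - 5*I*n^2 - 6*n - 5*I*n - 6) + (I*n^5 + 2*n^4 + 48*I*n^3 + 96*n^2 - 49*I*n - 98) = n^5 + I*n^5 + 3*n^4 - 5*I*n^4 - 5*n^3 + 43*I*n^3 + 91*n^2 - 5*I*n^2 - 6*n - 54*I*n - 104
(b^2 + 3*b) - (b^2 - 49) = 3*b + 49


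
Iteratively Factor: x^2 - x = (x)*(x - 1)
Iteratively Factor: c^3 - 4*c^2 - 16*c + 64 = (c + 4)*(c^2 - 8*c + 16) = (c - 4)*(c + 4)*(c - 4)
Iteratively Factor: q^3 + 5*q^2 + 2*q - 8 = (q + 4)*(q^2 + q - 2) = (q - 1)*(q + 4)*(q + 2)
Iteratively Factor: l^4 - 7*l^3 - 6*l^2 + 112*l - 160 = (l - 2)*(l^3 - 5*l^2 - 16*l + 80) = (l - 5)*(l - 2)*(l^2 - 16) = (l - 5)*(l - 4)*(l - 2)*(l + 4)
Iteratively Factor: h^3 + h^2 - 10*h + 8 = (h - 1)*(h^2 + 2*h - 8) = (h - 1)*(h + 4)*(h - 2)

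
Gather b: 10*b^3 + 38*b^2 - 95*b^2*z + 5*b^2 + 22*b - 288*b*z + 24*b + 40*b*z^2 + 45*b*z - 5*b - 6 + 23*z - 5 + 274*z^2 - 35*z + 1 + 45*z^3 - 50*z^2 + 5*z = 10*b^3 + b^2*(43 - 95*z) + b*(40*z^2 - 243*z + 41) + 45*z^3 + 224*z^2 - 7*z - 10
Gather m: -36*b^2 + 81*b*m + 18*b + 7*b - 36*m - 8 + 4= -36*b^2 + 25*b + m*(81*b - 36) - 4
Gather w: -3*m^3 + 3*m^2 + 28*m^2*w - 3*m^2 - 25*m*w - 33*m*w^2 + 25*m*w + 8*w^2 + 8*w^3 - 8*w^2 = -3*m^3 + 28*m^2*w - 33*m*w^2 + 8*w^3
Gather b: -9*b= -9*b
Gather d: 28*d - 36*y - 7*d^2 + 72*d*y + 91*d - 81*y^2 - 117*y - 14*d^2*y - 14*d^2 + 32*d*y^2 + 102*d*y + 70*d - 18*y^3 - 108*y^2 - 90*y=d^2*(-14*y - 21) + d*(32*y^2 + 174*y + 189) - 18*y^3 - 189*y^2 - 243*y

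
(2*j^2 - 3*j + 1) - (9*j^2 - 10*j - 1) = -7*j^2 + 7*j + 2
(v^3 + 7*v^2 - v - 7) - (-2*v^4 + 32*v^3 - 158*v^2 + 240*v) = 2*v^4 - 31*v^3 + 165*v^2 - 241*v - 7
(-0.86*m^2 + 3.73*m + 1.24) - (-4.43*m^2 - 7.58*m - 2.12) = 3.57*m^2 + 11.31*m + 3.36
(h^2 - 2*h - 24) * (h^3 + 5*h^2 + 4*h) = h^5 + 3*h^4 - 30*h^3 - 128*h^2 - 96*h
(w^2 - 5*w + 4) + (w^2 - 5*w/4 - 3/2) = 2*w^2 - 25*w/4 + 5/2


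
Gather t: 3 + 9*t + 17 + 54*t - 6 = 63*t + 14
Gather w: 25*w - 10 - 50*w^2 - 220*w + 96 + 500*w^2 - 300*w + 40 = 450*w^2 - 495*w + 126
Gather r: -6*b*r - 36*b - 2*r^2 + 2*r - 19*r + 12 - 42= -36*b - 2*r^2 + r*(-6*b - 17) - 30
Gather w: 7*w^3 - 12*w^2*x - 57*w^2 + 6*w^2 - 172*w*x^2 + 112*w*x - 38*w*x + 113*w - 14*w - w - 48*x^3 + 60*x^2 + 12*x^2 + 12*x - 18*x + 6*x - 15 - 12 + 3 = 7*w^3 + w^2*(-12*x - 51) + w*(-172*x^2 + 74*x + 98) - 48*x^3 + 72*x^2 - 24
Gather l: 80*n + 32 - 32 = 80*n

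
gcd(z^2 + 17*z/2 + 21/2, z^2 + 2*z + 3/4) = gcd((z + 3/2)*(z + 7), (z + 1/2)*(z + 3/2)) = z + 3/2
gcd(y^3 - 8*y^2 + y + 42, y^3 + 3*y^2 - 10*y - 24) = y^2 - y - 6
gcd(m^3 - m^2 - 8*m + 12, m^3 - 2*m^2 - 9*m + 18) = m^2 + m - 6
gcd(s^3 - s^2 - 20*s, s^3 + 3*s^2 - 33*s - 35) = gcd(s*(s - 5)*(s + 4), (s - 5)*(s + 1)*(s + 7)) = s - 5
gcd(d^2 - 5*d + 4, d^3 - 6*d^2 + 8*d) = d - 4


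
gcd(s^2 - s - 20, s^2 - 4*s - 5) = s - 5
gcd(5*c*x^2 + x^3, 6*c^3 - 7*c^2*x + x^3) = 1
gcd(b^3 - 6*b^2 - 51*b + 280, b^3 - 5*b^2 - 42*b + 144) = b - 8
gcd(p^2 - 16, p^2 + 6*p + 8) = p + 4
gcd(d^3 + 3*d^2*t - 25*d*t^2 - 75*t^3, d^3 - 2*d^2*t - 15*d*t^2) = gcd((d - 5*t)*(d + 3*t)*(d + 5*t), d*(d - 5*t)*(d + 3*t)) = -d^2 + 2*d*t + 15*t^2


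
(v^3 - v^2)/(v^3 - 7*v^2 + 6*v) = v/(v - 6)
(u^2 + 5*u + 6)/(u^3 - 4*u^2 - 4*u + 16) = (u + 3)/(u^2 - 6*u + 8)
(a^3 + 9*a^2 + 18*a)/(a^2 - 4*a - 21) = a*(a + 6)/(a - 7)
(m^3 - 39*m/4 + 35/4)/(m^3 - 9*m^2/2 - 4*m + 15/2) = (4*m^2 + 4*m - 35)/(2*(2*m^2 - 7*m - 15))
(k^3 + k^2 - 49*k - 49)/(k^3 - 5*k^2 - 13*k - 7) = (k + 7)/(k + 1)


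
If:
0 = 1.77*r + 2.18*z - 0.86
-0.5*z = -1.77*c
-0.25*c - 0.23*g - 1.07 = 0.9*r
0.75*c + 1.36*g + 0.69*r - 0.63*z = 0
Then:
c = 0.50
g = 1.40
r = -1.68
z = 1.76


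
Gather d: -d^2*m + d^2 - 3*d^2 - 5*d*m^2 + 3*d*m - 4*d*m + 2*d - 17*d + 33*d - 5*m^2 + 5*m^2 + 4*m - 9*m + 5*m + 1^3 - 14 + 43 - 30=d^2*(-m - 2) + d*(-5*m^2 - m + 18)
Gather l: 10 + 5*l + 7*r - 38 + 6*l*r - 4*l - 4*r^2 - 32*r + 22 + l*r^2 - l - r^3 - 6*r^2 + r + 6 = l*(r^2 + 6*r) - r^3 - 10*r^2 - 24*r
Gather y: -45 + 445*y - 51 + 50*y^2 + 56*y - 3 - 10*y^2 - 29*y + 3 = 40*y^2 + 472*y - 96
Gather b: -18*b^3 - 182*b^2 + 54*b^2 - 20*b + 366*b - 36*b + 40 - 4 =-18*b^3 - 128*b^2 + 310*b + 36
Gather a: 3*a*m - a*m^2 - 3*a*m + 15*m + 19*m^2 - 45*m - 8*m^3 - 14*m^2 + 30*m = -a*m^2 - 8*m^3 + 5*m^2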